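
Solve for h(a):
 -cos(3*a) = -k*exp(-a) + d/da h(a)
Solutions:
 h(a) = C1 - k*exp(-a) - sin(3*a)/3


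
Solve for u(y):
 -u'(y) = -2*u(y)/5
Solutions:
 u(y) = C1*exp(2*y/5)


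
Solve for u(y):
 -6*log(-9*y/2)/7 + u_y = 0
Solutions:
 u(y) = C1 + 6*y*log(-y)/7 + 6*y*(-1 - log(2) + 2*log(3))/7


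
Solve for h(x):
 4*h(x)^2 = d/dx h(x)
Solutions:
 h(x) = -1/(C1 + 4*x)


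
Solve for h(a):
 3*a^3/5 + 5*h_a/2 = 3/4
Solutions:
 h(a) = C1 - 3*a^4/50 + 3*a/10


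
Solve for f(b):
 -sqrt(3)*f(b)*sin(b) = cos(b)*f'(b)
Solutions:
 f(b) = C1*cos(b)^(sqrt(3))


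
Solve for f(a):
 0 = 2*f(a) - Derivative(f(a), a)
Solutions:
 f(a) = C1*exp(2*a)


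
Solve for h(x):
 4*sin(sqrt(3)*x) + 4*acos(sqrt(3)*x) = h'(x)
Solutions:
 h(x) = C1 + 4*x*acos(sqrt(3)*x) - 4*sqrt(3)*sqrt(1 - 3*x^2)/3 - 4*sqrt(3)*cos(sqrt(3)*x)/3


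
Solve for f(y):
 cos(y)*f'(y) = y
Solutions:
 f(y) = C1 + Integral(y/cos(y), y)


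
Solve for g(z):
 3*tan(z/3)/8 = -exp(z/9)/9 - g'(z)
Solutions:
 g(z) = C1 - exp(z/9) + 9*log(cos(z/3))/8


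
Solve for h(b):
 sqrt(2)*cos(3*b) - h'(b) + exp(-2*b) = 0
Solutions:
 h(b) = C1 + sqrt(2)*sin(3*b)/3 - exp(-2*b)/2


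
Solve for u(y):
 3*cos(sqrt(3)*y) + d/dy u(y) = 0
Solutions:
 u(y) = C1 - sqrt(3)*sin(sqrt(3)*y)


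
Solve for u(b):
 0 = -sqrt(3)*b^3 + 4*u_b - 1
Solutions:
 u(b) = C1 + sqrt(3)*b^4/16 + b/4


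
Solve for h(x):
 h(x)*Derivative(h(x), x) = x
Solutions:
 h(x) = -sqrt(C1 + x^2)
 h(x) = sqrt(C1 + x^2)


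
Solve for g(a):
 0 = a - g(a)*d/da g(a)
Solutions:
 g(a) = -sqrt(C1 + a^2)
 g(a) = sqrt(C1 + a^2)


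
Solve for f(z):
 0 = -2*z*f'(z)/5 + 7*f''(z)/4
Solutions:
 f(z) = C1 + C2*erfi(2*sqrt(35)*z/35)


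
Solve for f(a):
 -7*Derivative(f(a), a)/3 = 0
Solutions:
 f(a) = C1


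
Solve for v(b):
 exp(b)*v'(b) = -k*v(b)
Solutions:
 v(b) = C1*exp(k*exp(-b))


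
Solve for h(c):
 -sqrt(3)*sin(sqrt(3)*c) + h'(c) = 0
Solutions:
 h(c) = C1 - cos(sqrt(3)*c)


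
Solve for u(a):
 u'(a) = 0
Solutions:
 u(a) = C1


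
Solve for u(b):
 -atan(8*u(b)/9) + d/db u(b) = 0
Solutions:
 Integral(1/atan(8*_y/9), (_y, u(b))) = C1 + b


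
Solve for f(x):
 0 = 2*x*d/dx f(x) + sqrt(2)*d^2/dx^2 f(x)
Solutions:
 f(x) = C1 + C2*erf(2^(3/4)*x/2)


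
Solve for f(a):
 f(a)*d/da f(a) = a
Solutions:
 f(a) = -sqrt(C1 + a^2)
 f(a) = sqrt(C1 + a^2)


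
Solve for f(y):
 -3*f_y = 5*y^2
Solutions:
 f(y) = C1 - 5*y^3/9


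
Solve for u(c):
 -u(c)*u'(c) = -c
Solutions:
 u(c) = -sqrt(C1 + c^2)
 u(c) = sqrt(C1 + c^2)


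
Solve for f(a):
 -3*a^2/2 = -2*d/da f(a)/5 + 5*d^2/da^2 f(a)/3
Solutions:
 f(a) = C1 + C2*exp(6*a/25) + 5*a^3/4 + 125*a^2/8 + 3125*a/24


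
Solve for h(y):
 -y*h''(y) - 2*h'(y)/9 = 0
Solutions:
 h(y) = C1 + C2*y^(7/9)


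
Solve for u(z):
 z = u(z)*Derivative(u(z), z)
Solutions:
 u(z) = -sqrt(C1 + z^2)
 u(z) = sqrt(C1 + z^2)


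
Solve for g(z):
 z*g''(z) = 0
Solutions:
 g(z) = C1 + C2*z


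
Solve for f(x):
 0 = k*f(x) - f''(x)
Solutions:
 f(x) = C1*exp(-sqrt(k)*x) + C2*exp(sqrt(k)*x)


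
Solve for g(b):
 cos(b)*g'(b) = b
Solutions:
 g(b) = C1 + Integral(b/cos(b), b)


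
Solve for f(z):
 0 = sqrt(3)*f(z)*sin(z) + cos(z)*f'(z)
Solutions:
 f(z) = C1*cos(z)^(sqrt(3))


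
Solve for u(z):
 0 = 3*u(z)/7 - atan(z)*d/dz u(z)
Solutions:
 u(z) = C1*exp(3*Integral(1/atan(z), z)/7)


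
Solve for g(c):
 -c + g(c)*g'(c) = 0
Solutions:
 g(c) = -sqrt(C1 + c^2)
 g(c) = sqrt(C1 + c^2)


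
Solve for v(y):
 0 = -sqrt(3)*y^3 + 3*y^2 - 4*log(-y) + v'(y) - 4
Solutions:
 v(y) = C1 + sqrt(3)*y^4/4 - y^3 + 4*y*log(-y)


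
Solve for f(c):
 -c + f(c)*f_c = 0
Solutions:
 f(c) = -sqrt(C1 + c^2)
 f(c) = sqrt(C1 + c^2)


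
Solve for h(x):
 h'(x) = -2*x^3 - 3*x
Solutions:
 h(x) = C1 - x^4/2 - 3*x^2/2


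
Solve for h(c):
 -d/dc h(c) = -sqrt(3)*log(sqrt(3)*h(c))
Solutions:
 -2*sqrt(3)*Integral(1/(2*log(_y) + log(3)), (_y, h(c)))/3 = C1 - c


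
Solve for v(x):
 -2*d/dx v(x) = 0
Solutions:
 v(x) = C1


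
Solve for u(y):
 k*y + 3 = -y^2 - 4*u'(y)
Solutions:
 u(y) = C1 - k*y^2/8 - y^3/12 - 3*y/4


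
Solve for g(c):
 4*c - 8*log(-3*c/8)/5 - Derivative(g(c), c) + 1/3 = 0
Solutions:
 g(c) = C1 + 2*c^2 - 8*c*log(-c)/5 + c*(-24*log(3) + 29 + 72*log(2))/15


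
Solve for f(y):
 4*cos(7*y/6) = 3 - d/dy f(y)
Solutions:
 f(y) = C1 + 3*y - 24*sin(7*y/6)/7


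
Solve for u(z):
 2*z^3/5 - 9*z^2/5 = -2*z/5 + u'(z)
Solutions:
 u(z) = C1 + z^4/10 - 3*z^3/5 + z^2/5


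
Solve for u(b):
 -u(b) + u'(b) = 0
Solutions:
 u(b) = C1*exp(b)


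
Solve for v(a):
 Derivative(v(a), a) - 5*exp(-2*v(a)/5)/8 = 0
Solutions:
 v(a) = 5*log(-sqrt(C1 + 5*a)) - 5*log(10) + 5*log(5)/2
 v(a) = 5*log(C1 + 5*a)/2 - 5*log(10) + 5*log(5)/2


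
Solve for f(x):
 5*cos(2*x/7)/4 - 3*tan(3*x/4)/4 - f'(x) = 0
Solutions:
 f(x) = C1 + log(cos(3*x/4)) + 35*sin(2*x/7)/8


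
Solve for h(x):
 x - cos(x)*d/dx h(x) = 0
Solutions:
 h(x) = C1 + Integral(x/cos(x), x)


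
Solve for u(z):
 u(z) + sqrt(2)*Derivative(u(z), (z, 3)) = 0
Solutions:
 u(z) = C3*exp(-2^(5/6)*z/2) + (C1*sin(2^(5/6)*sqrt(3)*z/4) + C2*cos(2^(5/6)*sqrt(3)*z/4))*exp(2^(5/6)*z/4)


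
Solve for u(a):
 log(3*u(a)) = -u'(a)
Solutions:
 Integral(1/(log(_y) + log(3)), (_y, u(a))) = C1 - a


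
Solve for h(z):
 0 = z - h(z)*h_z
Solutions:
 h(z) = -sqrt(C1 + z^2)
 h(z) = sqrt(C1 + z^2)


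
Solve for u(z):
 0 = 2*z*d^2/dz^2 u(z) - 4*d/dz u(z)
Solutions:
 u(z) = C1 + C2*z^3


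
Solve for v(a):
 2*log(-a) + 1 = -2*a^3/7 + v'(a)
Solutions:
 v(a) = C1 + a^4/14 + 2*a*log(-a) - a


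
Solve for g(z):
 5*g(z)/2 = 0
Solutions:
 g(z) = 0


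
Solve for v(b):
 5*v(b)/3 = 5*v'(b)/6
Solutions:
 v(b) = C1*exp(2*b)


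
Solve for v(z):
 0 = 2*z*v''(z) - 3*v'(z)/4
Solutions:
 v(z) = C1 + C2*z^(11/8)


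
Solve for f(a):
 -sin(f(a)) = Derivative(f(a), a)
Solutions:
 f(a) = -acos((-C1 - exp(2*a))/(C1 - exp(2*a))) + 2*pi
 f(a) = acos((-C1 - exp(2*a))/(C1 - exp(2*a)))


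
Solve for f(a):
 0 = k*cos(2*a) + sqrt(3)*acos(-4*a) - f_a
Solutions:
 f(a) = C1 + k*sin(2*a)/2 + sqrt(3)*(a*acos(-4*a) + sqrt(1 - 16*a^2)/4)


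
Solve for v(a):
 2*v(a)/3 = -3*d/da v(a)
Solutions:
 v(a) = C1*exp(-2*a/9)


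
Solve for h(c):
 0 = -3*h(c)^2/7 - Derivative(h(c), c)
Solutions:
 h(c) = 7/(C1 + 3*c)


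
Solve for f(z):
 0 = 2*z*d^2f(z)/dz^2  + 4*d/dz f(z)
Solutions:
 f(z) = C1 + C2/z


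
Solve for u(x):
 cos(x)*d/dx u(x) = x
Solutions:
 u(x) = C1 + Integral(x/cos(x), x)


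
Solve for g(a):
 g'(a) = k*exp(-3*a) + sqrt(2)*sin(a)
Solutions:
 g(a) = C1 - k*exp(-3*a)/3 - sqrt(2)*cos(a)


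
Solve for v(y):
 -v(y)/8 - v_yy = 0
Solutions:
 v(y) = C1*sin(sqrt(2)*y/4) + C2*cos(sqrt(2)*y/4)


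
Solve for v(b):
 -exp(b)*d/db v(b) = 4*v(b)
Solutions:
 v(b) = C1*exp(4*exp(-b))


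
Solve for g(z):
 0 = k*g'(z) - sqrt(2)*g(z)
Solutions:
 g(z) = C1*exp(sqrt(2)*z/k)


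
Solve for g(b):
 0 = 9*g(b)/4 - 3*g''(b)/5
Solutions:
 g(b) = C1*exp(-sqrt(15)*b/2) + C2*exp(sqrt(15)*b/2)


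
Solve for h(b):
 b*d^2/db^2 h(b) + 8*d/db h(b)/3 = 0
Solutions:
 h(b) = C1 + C2/b^(5/3)


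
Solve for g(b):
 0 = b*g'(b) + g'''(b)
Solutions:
 g(b) = C1 + Integral(C2*airyai(-b) + C3*airybi(-b), b)


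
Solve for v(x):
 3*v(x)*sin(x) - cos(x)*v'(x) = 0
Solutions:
 v(x) = C1/cos(x)^3


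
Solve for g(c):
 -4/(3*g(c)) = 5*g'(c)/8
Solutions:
 g(c) = -sqrt(C1 - 960*c)/15
 g(c) = sqrt(C1 - 960*c)/15


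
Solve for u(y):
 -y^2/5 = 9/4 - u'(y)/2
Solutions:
 u(y) = C1 + 2*y^3/15 + 9*y/2


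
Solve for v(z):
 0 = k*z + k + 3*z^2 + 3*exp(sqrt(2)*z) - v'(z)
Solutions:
 v(z) = C1 + k*z^2/2 + k*z + z^3 + 3*sqrt(2)*exp(sqrt(2)*z)/2


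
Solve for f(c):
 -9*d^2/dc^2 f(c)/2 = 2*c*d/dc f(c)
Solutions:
 f(c) = C1 + C2*erf(sqrt(2)*c/3)


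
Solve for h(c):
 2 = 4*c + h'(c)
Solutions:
 h(c) = C1 - 2*c^2 + 2*c


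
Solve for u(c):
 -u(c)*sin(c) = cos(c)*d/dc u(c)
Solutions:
 u(c) = C1*cos(c)


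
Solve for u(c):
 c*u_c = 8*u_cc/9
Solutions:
 u(c) = C1 + C2*erfi(3*c/4)


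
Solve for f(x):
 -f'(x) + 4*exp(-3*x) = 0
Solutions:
 f(x) = C1 - 4*exp(-3*x)/3


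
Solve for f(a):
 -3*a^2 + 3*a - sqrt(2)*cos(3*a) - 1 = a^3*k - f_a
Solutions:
 f(a) = C1 + a^4*k/4 + a^3 - 3*a^2/2 + a + sqrt(2)*sin(3*a)/3


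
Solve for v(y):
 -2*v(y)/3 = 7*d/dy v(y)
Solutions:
 v(y) = C1*exp(-2*y/21)


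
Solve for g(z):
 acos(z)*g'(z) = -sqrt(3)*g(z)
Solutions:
 g(z) = C1*exp(-sqrt(3)*Integral(1/acos(z), z))


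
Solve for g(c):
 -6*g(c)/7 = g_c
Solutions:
 g(c) = C1*exp(-6*c/7)


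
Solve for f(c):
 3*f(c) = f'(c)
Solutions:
 f(c) = C1*exp(3*c)


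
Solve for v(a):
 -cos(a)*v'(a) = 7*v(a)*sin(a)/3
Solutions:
 v(a) = C1*cos(a)^(7/3)


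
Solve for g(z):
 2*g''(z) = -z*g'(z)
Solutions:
 g(z) = C1 + C2*erf(z/2)


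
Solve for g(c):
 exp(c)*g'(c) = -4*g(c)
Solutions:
 g(c) = C1*exp(4*exp(-c))


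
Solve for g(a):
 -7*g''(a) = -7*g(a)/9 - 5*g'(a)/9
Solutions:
 g(a) = C1*exp(a*(5 - sqrt(1789))/126) + C2*exp(a*(5 + sqrt(1789))/126)


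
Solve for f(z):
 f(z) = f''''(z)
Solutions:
 f(z) = C1*exp(-z) + C2*exp(z) + C3*sin(z) + C4*cos(z)


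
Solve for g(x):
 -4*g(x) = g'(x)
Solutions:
 g(x) = C1*exp(-4*x)


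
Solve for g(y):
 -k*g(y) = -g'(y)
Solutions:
 g(y) = C1*exp(k*y)


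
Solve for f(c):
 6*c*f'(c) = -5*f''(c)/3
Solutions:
 f(c) = C1 + C2*erf(3*sqrt(5)*c/5)


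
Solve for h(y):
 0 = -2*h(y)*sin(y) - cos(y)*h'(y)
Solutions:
 h(y) = C1*cos(y)^2


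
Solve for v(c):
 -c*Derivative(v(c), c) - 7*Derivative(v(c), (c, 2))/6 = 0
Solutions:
 v(c) = C1 + C2*erf(sqrt(21)*c/7)


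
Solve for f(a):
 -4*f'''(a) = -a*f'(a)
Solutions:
 f(a) = C1 + Integral(C2*airyai(2^(1/3)*a/2) + C3*airybi(2^(1/3)*a/2), a)


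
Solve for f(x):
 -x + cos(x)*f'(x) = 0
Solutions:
 f(x) = C1 + Integral(x/cos(x), x)


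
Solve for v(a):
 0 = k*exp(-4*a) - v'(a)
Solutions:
 v(a) = C1 - k*exp(-4*a)/4


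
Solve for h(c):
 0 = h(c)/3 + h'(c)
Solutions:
 h(c) = C1*exp(-c/3)


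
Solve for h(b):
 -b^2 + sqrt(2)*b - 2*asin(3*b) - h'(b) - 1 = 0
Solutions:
 h(b) = C1 - b^3/3 + sqrt(2)*b^2/2 - 2*b*asin(3*b) - b - 2*sqrt(1 - 9*b^2)/3


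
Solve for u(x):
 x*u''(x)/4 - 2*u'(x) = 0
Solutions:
 u(x) = C1 + C2*x^9


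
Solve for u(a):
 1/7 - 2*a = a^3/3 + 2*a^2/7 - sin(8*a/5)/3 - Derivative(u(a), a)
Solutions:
 u(a) = C1 + a^4/12 + 2*a^3/21 + a^2 - a/7 + 5*cos(8*a/5)/24


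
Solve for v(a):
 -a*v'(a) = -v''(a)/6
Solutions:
 v(a) = C1 + C2*erfi(sqrt(3)*a)


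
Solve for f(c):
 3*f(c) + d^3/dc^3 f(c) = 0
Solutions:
 f(c) = C3*exp(-3^(1/3)*c) + (C1*sin(3^(5/6)*c/2) + C2*cos(3^(5/6)*c/2))*exp(3^(1/3)*c/2)


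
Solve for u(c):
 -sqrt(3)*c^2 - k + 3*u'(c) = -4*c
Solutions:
 u(c) = C1 + sqrt(3)*c^3/9 - 2*c^2/3 + c*k/3


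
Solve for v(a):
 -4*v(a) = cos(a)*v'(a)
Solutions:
 v(a) = C1*(sin(a)^2 - 2*sin(a) + 1)/(sin(a)^2 + 2*sin(a) + 1)


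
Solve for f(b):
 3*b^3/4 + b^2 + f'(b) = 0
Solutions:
 f(b) = C1 - 3*b^4/16 - b^3/3


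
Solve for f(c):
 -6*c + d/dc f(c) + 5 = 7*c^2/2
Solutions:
 f(c) = C1 + 7*c^3/6 + 3*c^2 - 5*c


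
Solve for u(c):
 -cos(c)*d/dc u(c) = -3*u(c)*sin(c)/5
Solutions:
 u(c) = C1/cos(c)^(3/5)


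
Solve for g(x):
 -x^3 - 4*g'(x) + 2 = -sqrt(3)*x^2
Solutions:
 g(x) = C1 - x^4/16 + sqrt(3)*x^3/12 + x/2


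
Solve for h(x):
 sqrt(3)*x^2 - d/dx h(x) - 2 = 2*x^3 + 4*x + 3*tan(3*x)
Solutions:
 h(x) = C1 - x^4/2 + sqrt(3)*x^3/3 - 2*x^2 - 2*x + log(cos(3*x))


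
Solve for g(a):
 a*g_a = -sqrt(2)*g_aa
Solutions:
 g(a) = C1 + C2*erf(2^(1/4)*a/2)


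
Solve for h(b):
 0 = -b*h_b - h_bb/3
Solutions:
 h(b) = C1 + C2*erf(sqrt(6)*b/2)


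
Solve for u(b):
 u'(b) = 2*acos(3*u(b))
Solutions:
 Integral(1/acos(3*_y), (_y, u(b))) = C1 + 2*b


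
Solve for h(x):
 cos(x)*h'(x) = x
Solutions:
 h(x) = C1 + Integral(x/cos(x), x)


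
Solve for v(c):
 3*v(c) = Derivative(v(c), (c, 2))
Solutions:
 v(c) = C1*exp(-sqrt(3)*c) + C2*exp(sqrt(3)*c)


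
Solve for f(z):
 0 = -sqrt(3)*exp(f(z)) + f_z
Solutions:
 f(z) = log(-1/(C1 + sqrt(3)*z))


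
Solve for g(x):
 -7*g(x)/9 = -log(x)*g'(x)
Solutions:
 g(x) = C1*exp(7*li(x)/9)


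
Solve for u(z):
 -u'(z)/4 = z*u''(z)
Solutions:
 u(z) = C1 + C2*z^(3/4)


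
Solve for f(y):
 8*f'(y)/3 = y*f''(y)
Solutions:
 f(y) = C1 + C2*y^(11/3)


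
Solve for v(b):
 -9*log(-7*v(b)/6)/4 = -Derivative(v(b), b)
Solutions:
 -4*Integral(1/(log(-_y) - log(6) + log(7)), (_y, v(b)))/9 = C1 - b


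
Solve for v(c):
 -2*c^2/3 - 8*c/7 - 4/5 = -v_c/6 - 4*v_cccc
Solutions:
 v(c) = C1 + C4*exp(-3^(2/3)*c/6) + 4*c^3/3 + 24*c^2/7 + 24*c/5 + (C2*sin(3^(1/6)*c/4) + C3*cos(3^(1/6)*c/4))*exp(3^(2/3)*c/12)


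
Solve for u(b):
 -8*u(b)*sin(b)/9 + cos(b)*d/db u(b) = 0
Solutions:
 u(b) = C1/cos(b)^(8/9)


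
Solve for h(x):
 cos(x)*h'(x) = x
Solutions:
 h(x) = C1 + Integral(x/cos(x), x)


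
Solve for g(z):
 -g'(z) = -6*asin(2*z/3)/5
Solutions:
 g(z) = C1 + 6*z*asin(2*z/3)/5 + 3*sqrt(9 - 4*z^2)/5


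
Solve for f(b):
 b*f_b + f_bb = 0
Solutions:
 f(b) = C1 + C2*erf(sqrt(2)*b/2)


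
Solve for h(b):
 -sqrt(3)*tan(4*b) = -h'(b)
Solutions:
 h(b) = C1 - sqrt(3)*log(cos(4*b))/4


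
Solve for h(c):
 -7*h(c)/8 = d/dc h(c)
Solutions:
 h(c) = C1*exp(-7*c/8)


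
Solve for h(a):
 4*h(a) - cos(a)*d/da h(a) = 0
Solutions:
 h(a) = C1*(sin(a)^2 + 2*sin(a) + 1)/(sin(a)^2 - 2*sin(a) + 1)


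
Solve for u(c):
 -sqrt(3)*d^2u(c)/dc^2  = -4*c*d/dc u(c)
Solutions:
 u(c) = C1 + C2*erfi(sqrt(2)*3^(3/4)*c/3)


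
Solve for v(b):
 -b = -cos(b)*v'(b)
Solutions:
 v(b) = C1 + Integral(b/cos(b), b)


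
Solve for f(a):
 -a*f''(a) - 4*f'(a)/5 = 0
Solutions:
 f(a) = C1 + C2*a^(1/5)


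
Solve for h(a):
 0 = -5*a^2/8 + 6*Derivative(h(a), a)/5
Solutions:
 h(a) = C1 + 25*a^3/144


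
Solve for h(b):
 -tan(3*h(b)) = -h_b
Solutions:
 h(b) = -asin(C1*exp(3*b))/3 + pi/3
 h(b) = asin(C1*exp(3*b))/3


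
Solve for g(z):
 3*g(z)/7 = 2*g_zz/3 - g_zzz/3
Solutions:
 g(z) = C1*exp(z*(56*14^(1/3)/(9*sqrt(57) + 131)^(1/3) + 14^(2/3)*(9*sqrt(57) + 131)^(1/3) + 56)/84)*sin(14^(1/3)*sqrt(3)*z*(-14^(1/3)*(9*sqrt(57) + 131)^(1/3) + 56/(9*sqrt(57) + 131)^(1/3))/84) + C2*exp(z*(56*14^(1/3)/(9*sqrt(57) + 131)^(1/3) + 14^(2/3)*(9*sqrt(57) + 131)^(1/3) + 56)/84)*cos(14^(1/3)*sqrt(3)*z*(-14^(1/3)*(9*sqrt(57) + 131)^(1/3) + 56/(9*sqrt(57) + 131)^(1/3))/84) + C3*exp(z*(-14^(2/3)*(9*sqrt(57) + 131)^(1/3) - 56*14^(1/3)/(9*sqrt(57) + 131)^(1/3) + 28)/42)


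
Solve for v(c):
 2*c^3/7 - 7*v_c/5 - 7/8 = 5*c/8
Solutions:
 v(c) = C1 + 5*c^4/98 - 25*c^2/112 - 5*c/8


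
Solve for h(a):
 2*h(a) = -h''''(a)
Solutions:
 h(a) = (C1*sin(2^(3/4)*a/2) + C2*cos(2^(3/4)*a/2))*exp(-2^(3/4)*a/2) + (C3*sin(2^(3/4)*a/2) + C4*cos(2^(3/4)*a/2))*exp(2^(3/4)*a/2)


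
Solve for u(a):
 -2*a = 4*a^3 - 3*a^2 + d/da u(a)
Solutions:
 u(a) = C1 - a^4 + a^3 - a^2


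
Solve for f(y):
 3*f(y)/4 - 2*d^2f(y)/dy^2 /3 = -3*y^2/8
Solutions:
 f(y) = C1*exp(-3*sqrt(2)*y/4) + C2*exp(3*sqrt(2)*y/4) - y^2/2 - 8/9


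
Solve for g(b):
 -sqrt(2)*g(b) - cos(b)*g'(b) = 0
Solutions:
 g(b) = C1*(sin(b) - 1)^(sqrt(2)/2)/(sin(b) + 1)^(sqrt(2)/2)


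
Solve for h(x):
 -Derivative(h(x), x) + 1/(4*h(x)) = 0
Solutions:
 h(x) = -sqrt(C1 + 2*x)/2
 h(x) = sqrt(C1 + 2*x)/2


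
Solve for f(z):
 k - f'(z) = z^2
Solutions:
 f(z) = C1 + k*z - z^3/3


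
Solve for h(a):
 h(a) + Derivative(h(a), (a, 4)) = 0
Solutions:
 h(a) = (C1*sin(sqrt(2)*a/2) + C2*cos(sqrt(2)*a/2))*exp(-sqrt(2)*a/2) + (C3*sin(sqrt(2)*a/2) + C4*cos(sqrt(2)*a/2))*exp(sqrt(2)*a/2)


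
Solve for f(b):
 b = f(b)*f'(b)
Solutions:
 f(b) = -sqrt(C1 + b^2)
 f(b) = sqrt(C1 + b^2)


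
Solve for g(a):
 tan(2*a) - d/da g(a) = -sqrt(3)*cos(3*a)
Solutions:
 g(a) = C1 - log(cos(2*a))/2 + sqrt(3)*sin(3*a)/3


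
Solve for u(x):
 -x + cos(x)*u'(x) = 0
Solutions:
 u(x) = C1 + Integral(x/cos(x), x)


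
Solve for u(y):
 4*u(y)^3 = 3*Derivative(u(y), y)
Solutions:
 u(y) = -sqrt(6)*sqrt(-1/(C1 + 4*y))/2
 u(y) = sqrt(6)*sqrt(-1/(C1 + 4*y))/2


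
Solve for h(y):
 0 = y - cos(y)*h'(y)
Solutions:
 h(y) = C1 + Integral(y/cos(y), y)


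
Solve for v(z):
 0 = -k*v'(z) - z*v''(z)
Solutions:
 v(z) = C1 + z^(1 - re(k))*(C2*sin(log(z)*Abs(im(k))) + C3*cos(log(z)*im(k)))


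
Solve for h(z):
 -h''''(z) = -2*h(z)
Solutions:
 h(z) = C1*exp(-2^(1/4)*z) + C2*exp(2^(1/4)*z) + C3*sin(2^(1/4)*z) + C4*cos(2^(1/4)*z)


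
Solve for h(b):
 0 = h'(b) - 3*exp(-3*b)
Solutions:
 h(b) = C1 - exp(-3*b)


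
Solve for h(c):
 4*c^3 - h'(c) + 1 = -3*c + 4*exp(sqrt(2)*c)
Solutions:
 h(c) = C1 + c^4 + 3*c^2/2 + c - 2*sqrt(2)*exp(sqrt(2)*c)


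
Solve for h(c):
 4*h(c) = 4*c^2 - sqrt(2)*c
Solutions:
 h(c) = c*(4*c - sqrt(2))/4


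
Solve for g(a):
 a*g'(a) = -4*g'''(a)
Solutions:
 g(a) = C1 + Integral(C2*airyai(-2^(1/3)*a/2) + C3*airybi(-2^(1/3)*a/2), a)


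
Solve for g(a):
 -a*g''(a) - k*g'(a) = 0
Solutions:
 g(a) = C1 + a^(1 - re(k))*(C2*sin(log(a)*Abs(im(k))) + C3*cos(log(a)*im(k)))


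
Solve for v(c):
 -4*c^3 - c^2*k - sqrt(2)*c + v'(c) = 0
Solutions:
 v(c) = C1 + c^4 + c^3*k/3 + sqrt(2)*c^2/2


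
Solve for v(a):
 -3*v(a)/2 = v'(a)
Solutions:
 v(a) = C1*exp(-3*a/2)


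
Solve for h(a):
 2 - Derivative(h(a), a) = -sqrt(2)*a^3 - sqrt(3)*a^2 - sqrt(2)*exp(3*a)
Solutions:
 h(a) = C1 + sqrt(2)*a^4/4 + sqrt(3)*a^3/3 + 2*a + sqrt(2)*exp(3*a)/3


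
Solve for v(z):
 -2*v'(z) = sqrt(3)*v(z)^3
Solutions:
 v(z) = -sqrt(-1/(C1 - sqrt(3)*z))
 v(z) = sqrt(-1/(C1 - sqrt(3)*z))


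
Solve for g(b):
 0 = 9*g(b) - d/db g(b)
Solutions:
 g(b) = C1*exp(9*b)


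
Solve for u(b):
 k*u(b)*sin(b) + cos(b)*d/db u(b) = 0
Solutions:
 u(b) = C1*exp(k*log(cos(b)))


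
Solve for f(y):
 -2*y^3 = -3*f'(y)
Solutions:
 f(y) = C1 + y^4/6


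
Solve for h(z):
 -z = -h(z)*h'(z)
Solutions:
 h(z) = -sqrt(C1 + z^2)
 h(z) = sqrt(C1 + z^2)


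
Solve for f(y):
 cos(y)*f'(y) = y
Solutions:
 f(y) = C1 + Integral(y/cos(y), y)


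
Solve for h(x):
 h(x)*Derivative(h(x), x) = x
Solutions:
 h(x) = -sqrt(C1 + x^2)
 h(x) = sqrt(C1 + x^2)


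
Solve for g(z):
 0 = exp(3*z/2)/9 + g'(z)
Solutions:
 g(z) = C1 - 2*exp(3*z/2)/27


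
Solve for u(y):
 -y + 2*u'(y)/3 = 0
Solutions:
 u(y) = C1 + 3*y^2/4


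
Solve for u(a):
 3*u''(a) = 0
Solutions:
 u(a) = C1 + C2*a


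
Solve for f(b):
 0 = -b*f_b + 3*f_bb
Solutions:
 f(b) = C1 + C2*erfi(sqrt(6)*b/6)


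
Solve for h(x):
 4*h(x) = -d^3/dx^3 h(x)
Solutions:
 h(x) = C3*exp(-2^(2/3)*x) + (C1*sin(2^(2/3)*sqrt(3)*x/2) + C2*cos(2^(2/3)*sqrt(3)*x/2))*exp(2^(2/3)*x/2)


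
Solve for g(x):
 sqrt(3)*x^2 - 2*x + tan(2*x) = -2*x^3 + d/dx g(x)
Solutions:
 g(x) = C1 + x^4/2 + sqrt(3)*x^3/3 - x^2 - log(cos(2*x))/2


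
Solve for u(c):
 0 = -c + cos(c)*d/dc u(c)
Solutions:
 u(c) = C1 + Integral(c/cos(c), c)


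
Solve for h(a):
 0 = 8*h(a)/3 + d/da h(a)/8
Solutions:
 h(a) = C1*exp(-64*a/3)


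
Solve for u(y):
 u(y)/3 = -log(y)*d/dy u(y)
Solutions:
 u(y) = C1*exp(-li(y)/3)


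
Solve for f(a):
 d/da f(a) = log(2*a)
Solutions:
 f(a) = C1 + a*log(a) - a + a*log(2)


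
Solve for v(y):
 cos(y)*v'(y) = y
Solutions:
 v(y) = C1 + Integral(y/cos(y), y)


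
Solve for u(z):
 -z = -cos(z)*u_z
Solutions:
 u(z) = C1 + Integral(z/cos(z), z)


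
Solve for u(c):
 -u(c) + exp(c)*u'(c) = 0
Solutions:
 u(c) = C1*exp(-exp(-c))


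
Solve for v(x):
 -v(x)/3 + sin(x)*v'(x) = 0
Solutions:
 v(x) = C1*(cos(x) - 1)^(1/6)/(cos(x) + 1)^(1/6)


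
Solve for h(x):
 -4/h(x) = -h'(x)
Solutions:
 h(x) = -sqrt(C1 + 8*x)
 h(x) = sqrt(C1 + 8*x)


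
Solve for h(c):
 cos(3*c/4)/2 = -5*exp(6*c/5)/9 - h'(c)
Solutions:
 h(c) = C1 - 25*exp(6*c/5)/54 - 2*sin(3*c/4)/3


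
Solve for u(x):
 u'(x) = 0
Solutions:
 u(x) = C1


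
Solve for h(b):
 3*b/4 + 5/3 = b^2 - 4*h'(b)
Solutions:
 h(b) = C1 + b^3/12 - 3*b^2/32 - 5*b/12


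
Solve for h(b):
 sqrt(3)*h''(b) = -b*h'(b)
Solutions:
 h(b) = C1 + C2*erf(sqrt(2)*3^(3/4)*b/6)


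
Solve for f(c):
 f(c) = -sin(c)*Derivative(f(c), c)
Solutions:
 f(c) = C1*sqrt(cos(c) + 1)/sqrt(cos(c) - 1)


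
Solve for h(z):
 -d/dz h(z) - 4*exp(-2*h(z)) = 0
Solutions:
 h(z) = log(-sqrt(C1 - 8*z))
 h(z) = log(C1 - 8*z)/2


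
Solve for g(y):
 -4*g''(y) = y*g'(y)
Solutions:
 g(y) = C1 + C2*erf(sqrt(2)*y/4)


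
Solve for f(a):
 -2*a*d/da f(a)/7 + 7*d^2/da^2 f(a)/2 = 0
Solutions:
 f(a) = C1 + C2*erfi(sqrt(2)*a/7)


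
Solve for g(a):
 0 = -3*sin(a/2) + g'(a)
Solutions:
 g(a) = C1 - 6*cos(a/2)


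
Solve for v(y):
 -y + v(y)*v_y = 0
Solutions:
 v(y) = -sqrt(C1 + y^2)
 v(y) = sqrt(C1 + y^2)


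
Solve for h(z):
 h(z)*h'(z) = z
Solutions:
 h(z) = -sqrt(C1 + z^2)
 h(z) = sqrt(C1 + z^2)


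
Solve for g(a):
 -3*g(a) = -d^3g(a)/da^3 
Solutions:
 g(a) = C3*exp(3^(1/3)*a) + (C1*sin(3^(5/6)*a/2) + C2*cos(3^(5/6)*a/2))*exp(-3^(1/3)*a/2)


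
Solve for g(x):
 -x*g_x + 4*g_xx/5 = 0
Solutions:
 g(x) = C1 + C2*erfi(sqrt(10)*x/4)


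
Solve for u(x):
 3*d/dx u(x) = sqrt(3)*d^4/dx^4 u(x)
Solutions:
 u(x) = C1 + C4*exp(3^(1/6)*x) + (C2*sin(3^(2/3)*x/2) + C3*cos(3^(2/3)*x/2))*exp(-3^(1/6)*x/2)


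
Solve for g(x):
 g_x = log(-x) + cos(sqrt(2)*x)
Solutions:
 g(x) = C1 + x*log(-x) - x + sqrt(2)*sin(sqrt(2)*x)/2


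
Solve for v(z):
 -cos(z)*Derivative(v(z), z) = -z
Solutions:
 v(z) = C1 + Integral(z/cos(z), z)


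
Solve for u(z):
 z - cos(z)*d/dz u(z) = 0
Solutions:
 u(z) = C1 + Integral(z/cos(z), z)


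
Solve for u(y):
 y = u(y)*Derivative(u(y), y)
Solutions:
 u(y) = -sqrt(C1 + y^2)
 u(y) = sqrt(C1 + y^2)


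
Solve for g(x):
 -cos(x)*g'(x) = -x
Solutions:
 g(x) = C1 + Integral(x/cos(x), x)


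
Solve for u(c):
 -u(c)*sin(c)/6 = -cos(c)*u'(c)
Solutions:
 u(c) = C1/cos(c)^(1/6)


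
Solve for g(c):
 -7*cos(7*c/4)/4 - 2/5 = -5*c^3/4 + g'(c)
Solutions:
 g(c) = C1 + 5*c^4/16 - 2*c/5 - sin(7*c/4)


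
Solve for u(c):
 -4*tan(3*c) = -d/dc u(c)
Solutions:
 u(c) = C1 - 4*log(cos(3*c))/3


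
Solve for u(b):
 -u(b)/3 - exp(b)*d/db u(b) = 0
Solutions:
 u(b) = C1*exp(exp(-b)/3)


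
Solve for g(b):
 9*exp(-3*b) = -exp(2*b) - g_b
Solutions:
 g(b) = C1 - exp(2*b)/2 + 3*exp(-3*b)


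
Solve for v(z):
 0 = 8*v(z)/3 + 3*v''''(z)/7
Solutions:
 v(z) = (C1*sin(14^(1/4)*sqrt(3)*z/3) + C2*cos(14^(1/4)*sqrt(3)*z/3))*exp(-14^(1/4)*sqrt(3)*z/3) + (C3*sin(14^(1/4)*sqrt(3)*z/3) + C4*cos(14^(1/4)*sqrt(3)*z/3))*exp(14^(1/4)*sqrt(3)*z/3)


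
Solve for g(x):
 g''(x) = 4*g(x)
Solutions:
 g(x) = C1*exp(-2*x) + C2*exp(2*x)


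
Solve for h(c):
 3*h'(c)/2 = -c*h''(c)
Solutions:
 h(c) = C1 + C2/sqrt(c)


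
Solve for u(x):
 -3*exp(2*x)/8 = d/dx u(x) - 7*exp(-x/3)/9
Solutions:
 u(x) = C1 - 3*exp(2*x)/16 - 7*exp(-x/3)/3


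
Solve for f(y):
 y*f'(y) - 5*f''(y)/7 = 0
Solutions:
 f(y) = C1 + C2*erfi(sqrt(70)*y/10)


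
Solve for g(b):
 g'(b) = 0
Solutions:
 g(b) = C1


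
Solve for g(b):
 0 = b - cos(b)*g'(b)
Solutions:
 g(b) = C1 + Integral(b/cos(b), b)


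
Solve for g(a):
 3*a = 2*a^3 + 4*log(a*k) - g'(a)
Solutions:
 g(a) = C1 + a^4/2 - 3*a^2/2 + 4*a*log(a*k) - 4*a


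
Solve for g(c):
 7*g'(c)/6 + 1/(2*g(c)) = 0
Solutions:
 g(c) = -sqrt(C1 - 42*c)/7
 g(c) = sqrt(C1 - 42*c)/7


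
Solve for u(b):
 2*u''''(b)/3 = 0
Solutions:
 u(b) = C1 + C2*b + C3*b^2 + C4*b^3


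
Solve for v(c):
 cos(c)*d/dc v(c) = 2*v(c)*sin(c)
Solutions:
 v(c) = C1/cos(c)^2


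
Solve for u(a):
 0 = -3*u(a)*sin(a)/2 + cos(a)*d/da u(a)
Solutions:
 u(a) = C1/cos(a)^(3/2)


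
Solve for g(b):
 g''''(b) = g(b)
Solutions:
 g(b) = C1*exp(-b) + C2*exp(b) + C3*sin(b) + C4*cos(b)


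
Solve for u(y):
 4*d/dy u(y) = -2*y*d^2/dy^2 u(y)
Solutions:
 u(y) = C1 + C2/y


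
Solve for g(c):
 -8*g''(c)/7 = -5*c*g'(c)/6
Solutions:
 g(c) = C1 + C2*erfi(sqrt(210)*c/24)


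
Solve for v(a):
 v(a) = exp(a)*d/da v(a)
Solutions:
 v(a) = C1*exp(-exp(-a))


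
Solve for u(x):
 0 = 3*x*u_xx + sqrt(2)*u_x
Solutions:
 u(x) = C1 + C2*x^(1 - sqrt(2)/3)


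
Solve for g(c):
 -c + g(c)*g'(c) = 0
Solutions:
 g(c) = -sqrt(C1 + c^2)
 g(c) = sqrt(C1 + c^2)


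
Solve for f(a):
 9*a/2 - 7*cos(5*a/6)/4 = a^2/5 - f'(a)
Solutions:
 f(a) = C1 + a^3/15 - 9*a^2/4 + 21*sin(5*a/6)/10


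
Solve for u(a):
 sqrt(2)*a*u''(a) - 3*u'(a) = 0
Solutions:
 u(a) = C1 + C2*a^(1 + 3*sqrt(2)/2)


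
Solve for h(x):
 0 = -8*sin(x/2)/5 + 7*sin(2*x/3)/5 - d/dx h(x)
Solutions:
 h(x) = C1 + 16*cos(x/2)/5 - 21*cos(2*x/3)/10


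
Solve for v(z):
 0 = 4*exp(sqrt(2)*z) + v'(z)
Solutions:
 v(z) = C1 - 2*sqrt(2)*exp(sqrt(2)*z)


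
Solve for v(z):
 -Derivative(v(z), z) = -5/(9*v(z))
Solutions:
 v(z) = -sqrt(C1 + 10*z)/3
 v(z) = sqrt(C1 + 10*z)/3


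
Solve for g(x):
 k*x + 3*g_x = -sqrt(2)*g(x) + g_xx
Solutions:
 g(x) = C1*exp(x*(3 - sqrt(4*sqrt(2) + 9))/2) + C2*exp(x*(3 + sqrt(4*sqrt(2) + 9))/2) - sqrt(2)*k*x/2 + 3*k/2


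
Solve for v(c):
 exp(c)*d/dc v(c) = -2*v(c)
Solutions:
 v(c) = C1*exp(2*exp(-c))


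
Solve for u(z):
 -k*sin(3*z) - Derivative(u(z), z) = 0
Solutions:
 u(z) = C1 + k*cos(3*z)/3


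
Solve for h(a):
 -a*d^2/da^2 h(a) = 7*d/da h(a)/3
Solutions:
 h(a) = C1 + C2/a^(4/3)


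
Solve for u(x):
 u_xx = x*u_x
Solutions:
 u(x) = C1 + C2*erfi(sqrt(2)*x/2)


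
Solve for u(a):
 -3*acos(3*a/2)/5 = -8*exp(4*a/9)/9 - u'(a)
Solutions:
 u(a) = C1 + 3*a*acos(3*a/2)/5 - sqrt(4 - 9*a^2)/5 - 2*exp(4*a/9)


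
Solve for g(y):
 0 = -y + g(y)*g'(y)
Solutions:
 g(y) = -sqrt(C1 + y^2)
 g(y) = sqrt(C1 + y^2)


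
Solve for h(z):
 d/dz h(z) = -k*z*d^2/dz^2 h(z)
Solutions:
 h(z) = C1 + z^(((re(k) - 1)*re(k) + im(k)^2)/(re(k)^2 + im(k)^2))*(C2*sin(log(z)*Abs(im(k))/(re(k)^2 + im(k)^2)) + C3*cos(log(z)*im(k)/(re(k)^2 + im(k)^2)))


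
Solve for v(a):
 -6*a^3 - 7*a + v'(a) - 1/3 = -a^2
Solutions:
 v(a) = C1 + 3*a^4/2 - a^3/3 + 7*a^2/2 + a/3


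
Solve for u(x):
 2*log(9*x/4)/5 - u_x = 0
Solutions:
 u(x) = C1 + 2*x*log(x)/5 - 4*x*log(2)/5 - 2*x/5 + 4*x*log(3)/5


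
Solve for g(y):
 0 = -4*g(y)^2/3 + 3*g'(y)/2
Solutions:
 g(y) = -9/(C1 + 8*y)


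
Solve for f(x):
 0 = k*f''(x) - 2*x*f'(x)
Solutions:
 f(x) = C1 + C2*erf(x*sqrt(-1/k))/sqrt(-1/k)


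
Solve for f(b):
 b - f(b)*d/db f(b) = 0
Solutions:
 f(b) = -sqrt(C1 + b^2)
 f(b) = sqrt(C1 + b^2)


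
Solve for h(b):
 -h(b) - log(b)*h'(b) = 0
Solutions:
 h(b) = C1*exp(-li(b))


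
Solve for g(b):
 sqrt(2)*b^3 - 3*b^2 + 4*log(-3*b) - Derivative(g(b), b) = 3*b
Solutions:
 g(b) = C1 + sqrt(2)*b^4/4 - b^3 - 3*b^2/2 + 4*b*log(-b) + 4*b*(-1 + log(3))


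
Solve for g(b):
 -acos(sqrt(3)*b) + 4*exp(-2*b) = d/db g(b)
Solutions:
 g(b) = C1 - b*acos(sqrt(3)*b) + sqrt(3)*sqrt(1 - 3*b^2)/3 - 2*exp(-2*b)


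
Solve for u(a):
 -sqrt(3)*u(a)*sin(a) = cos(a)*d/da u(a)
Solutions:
 u(a) = C1*cos(a)^(sqrt(3))


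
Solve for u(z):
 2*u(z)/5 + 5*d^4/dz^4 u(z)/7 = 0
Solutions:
 u(z) = (C1*sin(2^(3/4)*sqrt(5)*7^(1/4)*z/10) + C2*cos(2^(3/4)*sqrt(5)*7^(1/4)*z/10))*exp(-2^(3/4)*sqrt(5)*7^(1/4)*z/10) + (C3*sin(2^(3/4)*sqrt(5)*7^(1/4)*z/10) + C4*cos(2^(3/4)*sqrt(5)*7^(1/4)*z/10))*exp(2^(3/4)*sqrt(5)*7^(1/4)*z/10)


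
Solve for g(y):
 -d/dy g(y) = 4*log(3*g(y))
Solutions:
 Integral(1/(log(_y) + log(3)), (_y, g(y)))/4 = C1 - y


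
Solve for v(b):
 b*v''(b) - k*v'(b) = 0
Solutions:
 v(b) = C1 + b^(re(k) + 1)*(C2*sin(log(b)*Abs(im(k))) + C3*cos(log(b)*im(k)))


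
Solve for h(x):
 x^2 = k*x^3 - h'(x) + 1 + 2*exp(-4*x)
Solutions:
 h(x) = C1 + k*x^4/4 - x^3/3 + x - exp(-4*x)/2


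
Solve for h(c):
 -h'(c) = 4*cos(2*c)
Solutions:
 h(c) = C1 - 2*sin(2*c)


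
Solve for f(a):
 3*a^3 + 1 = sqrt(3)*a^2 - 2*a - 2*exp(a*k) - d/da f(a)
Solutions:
 f(a) = C1 - 3*a^4/4 + sqrt(3)*a^3/3 - a^2 - a - 2*exp(a*k)/k


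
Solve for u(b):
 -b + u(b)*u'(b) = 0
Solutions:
 u(b) = -sqrt(C1 + b^2)
 u(b) = sqrt(C1 + b^2)


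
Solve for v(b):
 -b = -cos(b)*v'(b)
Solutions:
 v(b) = C1 + Integral(b/cos(b), b)


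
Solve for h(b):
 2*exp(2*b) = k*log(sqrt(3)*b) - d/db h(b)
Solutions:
 h(b) = C1 + b*k*log(b) + b*k*(-1 + log(3)/2) - exp(2*b)


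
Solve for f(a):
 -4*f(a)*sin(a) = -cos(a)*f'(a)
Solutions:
 f(a) = C1/cos(a)^4


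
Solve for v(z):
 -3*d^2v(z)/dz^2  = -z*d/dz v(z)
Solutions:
 v(z) = C1 + C2*erfi(sqrt(6)*z/6)


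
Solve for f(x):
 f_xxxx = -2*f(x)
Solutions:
 f(x) = (C1*sin(2^(3/4)*x/2) + C2*cos(2^(3/4)*x/2))*exp(-2^(3/4)*x/2) + (C3*sin(2^(3/4)*x/2) + C4*cos(2^(3/4)*x/2))*exp(2^(3/4)*x/2)


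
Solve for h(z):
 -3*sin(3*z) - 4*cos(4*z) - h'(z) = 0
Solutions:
 h(z) = C1 - sin(4*z) + cos(3*z)


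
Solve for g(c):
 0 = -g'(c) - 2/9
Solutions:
 g(c) = C1 - 2*c/9


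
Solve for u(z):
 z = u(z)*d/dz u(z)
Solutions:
 u(z) = -sqrt(C1 + z^2)
 u(z) = sqrt(C1 + z^2)


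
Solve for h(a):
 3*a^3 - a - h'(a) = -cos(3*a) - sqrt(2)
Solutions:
 h(a) = C1 + 3*a^4/4 - a^2/2 + sqrt(2)*a + sin(3*a)/3


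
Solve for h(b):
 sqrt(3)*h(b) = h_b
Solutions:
 h(b) = C1*exp(sqrt(3)*b)


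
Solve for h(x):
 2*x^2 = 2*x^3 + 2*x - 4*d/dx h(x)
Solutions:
 h(x) = C1 + x^4/8 - x^3/6 + x^2/4


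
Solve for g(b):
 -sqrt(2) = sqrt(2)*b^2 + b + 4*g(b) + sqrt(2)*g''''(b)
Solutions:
 g(b) = -sqrt(2)*b^2/4 - b/4 + (C1*sin(2^(7/8)*b/2) + C2*cos(2^(7/8)*b/2))*exp(-2^(7/8)*b/2) + (C3*sin(2^(7/8)*b/2) + C4*cos(2^(7/8)*b/2))*exp(2^(7/8)*b/2) - sqrt(2)/4


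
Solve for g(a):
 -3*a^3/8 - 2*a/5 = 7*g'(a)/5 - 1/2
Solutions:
 g(a) = C1 - 15*a^4/224 - a^2/7 + 5*a/14


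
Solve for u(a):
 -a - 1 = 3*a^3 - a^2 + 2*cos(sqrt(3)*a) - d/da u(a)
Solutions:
 u(a) = C1 + 3*a^4/4 - a^3/3 + a^2/2 + a + 2*sqrt(3)*sin(sqrt(3)*a)/3


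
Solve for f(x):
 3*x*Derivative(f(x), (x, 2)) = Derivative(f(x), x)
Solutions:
 f(x) = C1 + C2*x^(4/3)


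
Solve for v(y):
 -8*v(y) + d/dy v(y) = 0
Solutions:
 v(y) = C1*exp(8*y)


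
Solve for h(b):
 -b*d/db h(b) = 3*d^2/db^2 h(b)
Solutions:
 h(b) = C1 + C2*erf(sqrt(6)*b/6)


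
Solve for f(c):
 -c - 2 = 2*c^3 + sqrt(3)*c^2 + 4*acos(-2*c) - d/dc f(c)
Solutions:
 f(c) = C1 + c^4/2 + sqrt(3)*c^3/3 + c^2/2 + 4*c*acos(-2*c) + 2*c + 2*sqrt(1 - 4*c^2)


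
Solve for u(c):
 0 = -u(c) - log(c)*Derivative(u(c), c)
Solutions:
 u(c) = C1*exp(-li(c))


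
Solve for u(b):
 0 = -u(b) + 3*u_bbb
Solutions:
 u(b) = C3*exp(3^(2/3)*b/3) + (C1*sin(3^(1/6)*b/2) + C2*cos(3^(1/6)*b/2))*exp(-3^(2/3)*b/6)


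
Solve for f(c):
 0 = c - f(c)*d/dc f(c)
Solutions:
 f(c) = -sqrt(C1 + c^2)
 f(c) = sqrt(C1 + c^2)


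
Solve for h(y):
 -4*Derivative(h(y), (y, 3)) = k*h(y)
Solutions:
 h(y) = C1*exp(2^(1/3)*y*(-k)^(1/3)/2) + C2*exp(2^(1/3)*y*(-k)^(1/3)*(-1 + sqrt(3)*I)/4) + C3*exp(-2^(1/3)*y*(-k)^(1/3)*(1 + sqrt(3)*I)/4)


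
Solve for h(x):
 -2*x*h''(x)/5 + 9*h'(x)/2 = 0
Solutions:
 h(x) = C1 + C2*x^(49/4)


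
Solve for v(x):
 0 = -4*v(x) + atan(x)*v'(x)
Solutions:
 v(x) = C1*exp(4*Integral(1/atan(x), x))


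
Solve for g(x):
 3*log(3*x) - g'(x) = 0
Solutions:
 g(x) = C1 + 3*x*log(x) - 3*x + x*log(27)


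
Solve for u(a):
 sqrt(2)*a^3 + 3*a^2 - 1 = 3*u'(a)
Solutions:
 u(a) = C1 + sqrt(2)*a^4/12 + a^3/3 - a/3


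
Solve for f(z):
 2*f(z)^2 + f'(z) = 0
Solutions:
 f(z) = 1/(C1 + 2*z)


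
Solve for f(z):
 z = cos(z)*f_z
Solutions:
 f(z) = C1 + Integral(z/cos(z), z)


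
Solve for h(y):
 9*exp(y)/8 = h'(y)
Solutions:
 h(y) = C1 + 9*exp(y)/8


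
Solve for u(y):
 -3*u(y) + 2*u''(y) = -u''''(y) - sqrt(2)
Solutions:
 u(y) = C1*exp(-y) + C2*exp(y) + C3*sin(sqrt(3)*y) + C4*cos(sqrt(3)*y) + sqrt(2)/3


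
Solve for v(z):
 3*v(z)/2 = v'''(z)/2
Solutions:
 v(z) = C3*exp(3^(1/3)*z) + (C1*sin(3^(5/6)*z/2) + C2*cos(3^(5/6)*z/2))*exp(-3^(1/3)*z/2)


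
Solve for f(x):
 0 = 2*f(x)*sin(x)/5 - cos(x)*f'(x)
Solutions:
 f(x) = C1/cos(x)^(2/5)


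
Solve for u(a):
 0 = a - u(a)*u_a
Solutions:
 u(a) = -sqrt(C1 + a^2)
 u(a) = sqrt(C1 + a^2)


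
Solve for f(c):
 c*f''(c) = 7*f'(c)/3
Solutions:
 f(c) = C1 + C2*c^(10/3)


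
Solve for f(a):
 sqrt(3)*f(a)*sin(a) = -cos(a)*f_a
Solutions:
 f(a) = C1*cos(a)^(sqrt(3))


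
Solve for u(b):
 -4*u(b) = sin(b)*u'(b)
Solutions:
 u(b) = C1*(cos(b)^2 + 2*cos(b) + 1)/(cos(b)^2 - 2*cos(b) + 1)


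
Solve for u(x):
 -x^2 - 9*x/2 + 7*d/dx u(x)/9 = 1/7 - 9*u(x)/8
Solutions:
 u(x) = C1*exp(-81*x/56) + 8*x^2/9 + 2020*x/729 - 739352/413343


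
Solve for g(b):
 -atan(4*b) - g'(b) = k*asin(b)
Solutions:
 g(b) = C1 - b*atan(4*b) - k*(b*asin(b) + sqrt(1 - b^2)) + log(16*b^2 + 1)/8


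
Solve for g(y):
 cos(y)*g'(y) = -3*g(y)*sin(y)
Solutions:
 g(y) = C1*cos(y)^3


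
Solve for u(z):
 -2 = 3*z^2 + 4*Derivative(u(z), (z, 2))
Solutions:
 u(z) = C1 + C2*z - z^4/16 - z^2/4


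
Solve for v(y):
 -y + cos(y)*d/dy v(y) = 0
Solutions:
 v(y) = C1 + Integral(y/cos(y), y)


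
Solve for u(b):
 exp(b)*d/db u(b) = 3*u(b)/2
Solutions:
 u(b) = C1*exp(-3*exp(-b)/2)


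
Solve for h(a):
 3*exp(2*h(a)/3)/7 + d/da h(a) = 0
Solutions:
 h(a) = 3*log(-sqrt(-1/(C1 - 3*a))) - 3*log(2) + 3*log(42)/2
 h(a) = 3*log(-1/(C1 - 3*a))/2 - 3*log(2) + 3*log(42)/2


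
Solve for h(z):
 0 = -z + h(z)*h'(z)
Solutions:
 h(z) = -sqrt(C1 + z^2)
 h(z) = sqrt(C1 + z^2)


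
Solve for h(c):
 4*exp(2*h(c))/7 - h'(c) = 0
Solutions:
 h(c) = log(-1/(C1 + 4*c))/2 - log(2) + log(14)/2
 h(c) = log(-sqrt(-1/(C1 + 4*c))) - log(2) + log(14)/2


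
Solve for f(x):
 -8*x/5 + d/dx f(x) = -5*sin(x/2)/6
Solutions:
 f(x) = C1 + 4*x^2/5 + 5*cos(x/2)/3


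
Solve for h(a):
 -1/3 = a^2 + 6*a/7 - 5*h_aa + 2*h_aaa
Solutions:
 h(a) = C1 + C2*a + C3*exp(5*a/2) + a^4/60 + 29*a^3/525 + 523*a^2/5250


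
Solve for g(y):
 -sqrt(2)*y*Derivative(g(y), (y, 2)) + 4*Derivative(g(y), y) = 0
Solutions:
 g(y) = C1 + C2*y^(1 + 2*sqrt(2))


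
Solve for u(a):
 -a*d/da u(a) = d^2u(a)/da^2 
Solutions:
 u(a) = C1 + C2*erf(sqrt(2)*a/2)


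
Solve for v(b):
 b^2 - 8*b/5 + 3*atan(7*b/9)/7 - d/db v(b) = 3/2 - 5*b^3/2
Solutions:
 v(b) = C1 + 5*b^4/8 + b^3/3 - 4*b^2/5 + 3*b*atan(7*b/9)/7 - 3*b/2 - 27*log(49*b^2 + 81)/98


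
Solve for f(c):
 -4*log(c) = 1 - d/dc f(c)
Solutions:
 f(c) = C1 + 4*c*log(c) - 3*c


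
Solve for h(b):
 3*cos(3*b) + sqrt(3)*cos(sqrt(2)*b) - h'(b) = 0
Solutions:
 h(b) = C1 + sin(3*b) + sqrt(6)*sin(sqrt(2)*b)/2


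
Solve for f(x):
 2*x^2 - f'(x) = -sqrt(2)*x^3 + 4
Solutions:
 f(x) = C1 + sqrt(2)*x^4/4 + 2*x^3/3 - 4*x


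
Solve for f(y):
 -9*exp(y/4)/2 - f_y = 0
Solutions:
 f(y) = C1 - 18*exp(y/4)


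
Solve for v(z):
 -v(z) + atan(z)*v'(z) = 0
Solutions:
 v(z) = C1*exp(Integral(1/atan(z), z))


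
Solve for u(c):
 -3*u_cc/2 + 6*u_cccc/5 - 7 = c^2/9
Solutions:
 u(c) = C1 + C2*c + C3*exp(-sqrt(5)*c/2) + C4*exp(sqrt(5)*c/2) - c^4/162 - 323*c^2/135


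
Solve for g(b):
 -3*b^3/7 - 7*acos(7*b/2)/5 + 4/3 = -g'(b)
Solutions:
 g(b) = C1 + 3*b^4/28 + 7*b*acos(7*b/2)/5 - 4*b/3 - sqrt(4 - 49*b^2)/5


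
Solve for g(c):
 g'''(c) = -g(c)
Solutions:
 g(c) = C3*exp(-c) + (C1*sin(sqrt(3)*c/2) + C2*cos(sqrt(3)*c/2))*exp(c/2)


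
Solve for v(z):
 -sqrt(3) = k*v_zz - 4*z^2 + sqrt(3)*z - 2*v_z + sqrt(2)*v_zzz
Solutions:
 v(z) = C1 + C2*exp(sqrt(2)*z*(-k + sqrt(k^2 + 8*sqrt(2)))/4) + C3*exp(-sqrt(2)*z*(k + sqrt(k^2 + 8*sqrt(2)))/4) - k^2*z - k*z^2 + sqrt(3)*k*z/4 - 2*z^3/3 + sqrt(3)*z^2/4 - 2*sqrt(2)*z + sqrt(3)*z/2


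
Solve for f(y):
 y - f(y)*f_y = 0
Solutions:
 f(y) = -sqrt(C1 + y^2)
 f(y) = sqrt(C1 + y^2)


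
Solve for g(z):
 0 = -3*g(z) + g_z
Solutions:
 g(z) = C1*exp(3*z)


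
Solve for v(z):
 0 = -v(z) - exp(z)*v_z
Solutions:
 v(z) = C1*exp(exp(-z))


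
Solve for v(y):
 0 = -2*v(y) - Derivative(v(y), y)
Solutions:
 v(y) = C1*exp(-2*y)


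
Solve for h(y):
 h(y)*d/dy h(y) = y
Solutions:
 h(y) = -sqrt(C1 + y^2)
 h(y) = sqrt(C1 + y^2)


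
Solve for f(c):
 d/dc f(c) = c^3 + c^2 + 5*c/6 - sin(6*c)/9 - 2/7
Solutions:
 f(c) = C1 + c^4/4 + c^3/3 + 5*c^2/12 - 2*c/7 + cos(6*c)/54


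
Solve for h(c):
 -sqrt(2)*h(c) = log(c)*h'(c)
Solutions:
 h(c) = C1*exp(-sqrt(2)*li(c))


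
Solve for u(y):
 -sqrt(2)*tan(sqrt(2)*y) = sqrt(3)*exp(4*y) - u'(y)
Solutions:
 u(y) = C1 + sqrt(3)*exp(4*y)/4 - log(cos(sqrt(2)*y))


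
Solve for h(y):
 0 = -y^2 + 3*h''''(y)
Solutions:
 h(y) = C1 + C2*y + C3*y^2 + C4*y^3 + y^6/1080


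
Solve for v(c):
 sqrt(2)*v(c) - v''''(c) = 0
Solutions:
 v(c) = C1*exp(-2^(1/8)*c) + C2*exp(2^(1/8)*c) + C3*sin(2^(1/8)*c) + C4*cos(2^(1/8)*c)


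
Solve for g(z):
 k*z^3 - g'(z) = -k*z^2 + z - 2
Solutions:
 g(z) = C1 + k*z^4/4 + k*z^3/3 - z^2/2 + 2*z


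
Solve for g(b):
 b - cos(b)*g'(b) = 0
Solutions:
 g(b) = C1 + Integral(b/cos(b), b)


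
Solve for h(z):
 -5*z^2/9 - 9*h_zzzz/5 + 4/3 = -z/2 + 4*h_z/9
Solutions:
 h(z) = C1 + C4*exp(-20^(1/3)*3^(2/3)*z/9) - 5*z^3/12 + 9*z^2/16 + 3*z + (C2*sin(20^(1/3)*3^(1/6)*z/6) + C3*cos(20^(1/3)*3^(1/6)*z/6))*exp(20^(1/3)*3^(2/3)*z/18)


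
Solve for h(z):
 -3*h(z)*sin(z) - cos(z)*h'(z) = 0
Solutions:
 h(z) = C1*cos(z)^3


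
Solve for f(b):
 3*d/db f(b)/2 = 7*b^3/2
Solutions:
 f(b) = C1 + 7*b^4/12


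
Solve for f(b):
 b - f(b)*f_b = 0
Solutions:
 f(b) = -sqrt(C1 + b^2)
 f(b) = sqrt(C1 + b^2)


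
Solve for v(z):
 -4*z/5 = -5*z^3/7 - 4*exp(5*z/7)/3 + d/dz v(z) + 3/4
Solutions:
 v(z) = C1 + 5*z^4/28 - 2*z^2/5 - 3*z/4 + 28*exp(5*z/7)/15


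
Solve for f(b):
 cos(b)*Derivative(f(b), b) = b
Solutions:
 f(b) = C1 + Integral(b/cos(b), b)


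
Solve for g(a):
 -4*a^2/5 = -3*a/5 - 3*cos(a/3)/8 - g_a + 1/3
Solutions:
 g(a) = C1 + 4*a^3/15 - 3*a^2/10 + a/3 - 9*sin(a/3)/8


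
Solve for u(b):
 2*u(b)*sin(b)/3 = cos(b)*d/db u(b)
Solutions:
 u(b) = C1/cos(b)^(2/3)


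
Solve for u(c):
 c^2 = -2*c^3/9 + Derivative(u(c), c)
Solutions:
 u(c) = C1 + c^4/18 + c^3/3


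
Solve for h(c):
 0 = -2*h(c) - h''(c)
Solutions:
 h(c) = C1*sin(sqrt(2)*c) + C2*cos(sqrt(2)*c)


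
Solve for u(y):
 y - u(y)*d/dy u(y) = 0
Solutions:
 u(y) = -sqrt(C1 + y^2)
 u(y) = sqrt(C1 + y^2)


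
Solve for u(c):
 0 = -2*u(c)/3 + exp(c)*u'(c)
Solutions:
 u(c) = C1*exp(-2*exp(-c)/3)


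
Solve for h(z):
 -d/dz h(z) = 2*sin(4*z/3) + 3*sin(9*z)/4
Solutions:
 h(z) = C1 + 3*cos(4*z/3)/2 + cos(9*z)/12


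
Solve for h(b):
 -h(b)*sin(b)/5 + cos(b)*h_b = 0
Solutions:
 h(b) = C1/cos(b)^(1/5)


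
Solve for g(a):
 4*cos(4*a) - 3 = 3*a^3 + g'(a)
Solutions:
 g(a) = C1 - 3*a^4/4 - 3*a + sin(4*a)
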